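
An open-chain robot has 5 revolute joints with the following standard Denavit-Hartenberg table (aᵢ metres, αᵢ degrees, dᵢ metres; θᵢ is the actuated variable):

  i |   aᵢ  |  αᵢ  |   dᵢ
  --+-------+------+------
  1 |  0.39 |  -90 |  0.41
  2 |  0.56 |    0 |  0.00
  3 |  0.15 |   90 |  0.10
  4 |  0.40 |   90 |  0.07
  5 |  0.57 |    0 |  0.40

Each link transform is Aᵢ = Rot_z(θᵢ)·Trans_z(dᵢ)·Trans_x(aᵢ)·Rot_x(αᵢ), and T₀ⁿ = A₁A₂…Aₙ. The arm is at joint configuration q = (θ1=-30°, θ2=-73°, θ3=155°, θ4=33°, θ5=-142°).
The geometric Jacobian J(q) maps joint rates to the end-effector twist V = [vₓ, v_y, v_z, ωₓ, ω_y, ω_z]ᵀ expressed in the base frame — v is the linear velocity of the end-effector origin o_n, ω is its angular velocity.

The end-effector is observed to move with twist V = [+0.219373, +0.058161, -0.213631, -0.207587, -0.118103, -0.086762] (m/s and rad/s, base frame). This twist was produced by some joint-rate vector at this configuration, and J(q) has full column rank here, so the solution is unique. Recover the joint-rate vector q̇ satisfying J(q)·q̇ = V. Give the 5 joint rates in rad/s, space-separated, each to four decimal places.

0.2470 0.8170 -0.5400 -0.1660 0.5760

o_n = [0.1469, -0.3876, 0.5830]
J₁: ẑ×o_n = [0.3876, 0.1469, -0.0000], ω = ẑ
J2: z=[0.5000, 0.8660, 0.0000] o=[0.3377, -0.1950, 0.4100] → [0.1498, -0.0865, 0.0690, 0.5000, 0.8660, 0.0000]
J3: z=[0.5000, 0.8660, 0.0000] o=[0.4795, -0.2769, 0.9455] → [-0.3140, 0.1813, 0.2327, 0.5000, 0.8660, 0.0000]
J4: z=[0.8576, -0.4951, 0.1392] o=[0.5476, -0.2007, 0.7970] → [0.1320, 0.1278, -0.3587, 0.8576, -0.4951, 0.1392]
J5: z=[-0.3537, -0.7642, -0.5393] o=[0.7570, -0.0700, 0.4745] → [-0.2542, 0.3674, -0.3540, -0.3537, -0.7642, -0.5393]
q̇ = J⁺·V = [0.2470, 0.8170, -0.5400, -0.1660, 0.5760]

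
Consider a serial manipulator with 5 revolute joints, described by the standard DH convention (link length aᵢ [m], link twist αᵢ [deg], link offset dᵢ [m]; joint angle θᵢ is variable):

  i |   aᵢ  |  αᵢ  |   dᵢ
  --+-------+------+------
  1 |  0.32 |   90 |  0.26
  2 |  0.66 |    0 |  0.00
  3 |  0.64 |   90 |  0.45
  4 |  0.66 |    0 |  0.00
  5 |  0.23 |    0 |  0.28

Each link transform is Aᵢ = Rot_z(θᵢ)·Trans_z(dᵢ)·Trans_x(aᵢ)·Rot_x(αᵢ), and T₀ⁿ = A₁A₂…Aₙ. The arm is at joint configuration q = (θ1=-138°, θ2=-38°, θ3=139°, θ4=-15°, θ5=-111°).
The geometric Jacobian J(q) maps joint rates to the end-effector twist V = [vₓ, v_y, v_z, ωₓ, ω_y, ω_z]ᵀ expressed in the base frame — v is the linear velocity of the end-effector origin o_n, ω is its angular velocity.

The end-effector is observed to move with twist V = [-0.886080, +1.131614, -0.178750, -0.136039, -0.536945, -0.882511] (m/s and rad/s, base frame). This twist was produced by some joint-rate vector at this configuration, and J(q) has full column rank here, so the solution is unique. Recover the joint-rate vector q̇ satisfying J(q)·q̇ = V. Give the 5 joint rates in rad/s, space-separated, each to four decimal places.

-0.9720 -0.7910 0.4830 0.9810 -0.5120

o_n = [-0.7289, -0.5310, 1.0284]
J₁: ẑ×o_n = [0.5310, -0.7289, 0.0000], ω = ẑ
J2: z=[-0.6691, 0.7431, 0.0000] o=[-0.2378, -0.2141, 0.2600] → [0.5710, 0.5142, 0.5770, -0.6691, 0.7431, 0.0000]
J3: z=[-0.6691, 0.7431, 0.0000] o=[-0.6243, -0.5621, -0.1463] → [0.8730, 0.7861, 0.0569, -0.6691, 0.7431, 0.0000]
J4: z=[-0.7295, -0.6568, 0.1908] o=[-0.8347, -0.1460, 0.4819] → [-0.2855, 0.4189, 0.3503, -0.7295, -0.6568, 0.1908]
J5: z=[-0.7295, -0.6568, 0.1908] o=[-0.6300, -0.1915, 1.1077] → [0.1168, -0.0767, 0.1827, -0.7295, -0.6568, 0.1908]
q̇ = J⁺·V = [-0.9720, -0.7910, 0.4830, 0.9810, -0.5120]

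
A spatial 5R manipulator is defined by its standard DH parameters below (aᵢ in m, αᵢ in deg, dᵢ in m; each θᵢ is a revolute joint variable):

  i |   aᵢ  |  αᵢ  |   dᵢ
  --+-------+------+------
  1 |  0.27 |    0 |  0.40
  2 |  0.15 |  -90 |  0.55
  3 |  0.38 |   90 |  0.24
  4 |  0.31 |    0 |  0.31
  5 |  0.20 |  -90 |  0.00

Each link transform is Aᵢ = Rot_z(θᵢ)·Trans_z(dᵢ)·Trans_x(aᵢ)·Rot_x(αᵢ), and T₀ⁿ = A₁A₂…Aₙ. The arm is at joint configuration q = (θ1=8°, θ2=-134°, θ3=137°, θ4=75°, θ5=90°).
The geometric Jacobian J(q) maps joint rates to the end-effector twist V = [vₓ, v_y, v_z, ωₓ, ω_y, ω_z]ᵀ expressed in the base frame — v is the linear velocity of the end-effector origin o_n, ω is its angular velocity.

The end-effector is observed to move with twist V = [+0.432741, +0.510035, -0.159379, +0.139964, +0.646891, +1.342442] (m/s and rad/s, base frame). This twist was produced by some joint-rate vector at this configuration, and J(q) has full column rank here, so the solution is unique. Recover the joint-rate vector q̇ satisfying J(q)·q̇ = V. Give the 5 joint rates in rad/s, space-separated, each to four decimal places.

o_n = [0.6480, -0.4443, 0.5412]
J₁: ẑ×o_n = [0.4443, 0.6480, -0.0000], ω = ẑ
J2: z=[0.0000, 0.0000, 1.0000] o=[0.2674, 0.0376, 0.4000] → [0.4819, 0.3807, -0.0000, 0.0000, 0.0000, 1.0000]
J3: z=[0.8090, -0.5878, 0.0000] o=[0.1792, -0.0838, 0.9500] → [0.2403, 0.3308, -0.0161, 0.8090, -0.5878, 0.0000]
J4: z=[-0.4009, -0.5517, -0.7314] o=[0.5367, -0.0000, 0.6908] → [-0.2424, -0.1414, 0.2395, -0.4009, -0.5517, -0.7314]
J5: z=[-0.4009, -0.5517, -0.7314] o=[0.6892, -0.2996, 0.4094] → [-0.1785, 0.0829, 0.0353, -0.4009, -0.5517, -0.7314]
q̇ = J⁺·V = [0.9830, -0.2900, -0.2670, -0.6480, -0.2400]

0.9830 -0.2900 -0.2670 -0.6480 -0.2400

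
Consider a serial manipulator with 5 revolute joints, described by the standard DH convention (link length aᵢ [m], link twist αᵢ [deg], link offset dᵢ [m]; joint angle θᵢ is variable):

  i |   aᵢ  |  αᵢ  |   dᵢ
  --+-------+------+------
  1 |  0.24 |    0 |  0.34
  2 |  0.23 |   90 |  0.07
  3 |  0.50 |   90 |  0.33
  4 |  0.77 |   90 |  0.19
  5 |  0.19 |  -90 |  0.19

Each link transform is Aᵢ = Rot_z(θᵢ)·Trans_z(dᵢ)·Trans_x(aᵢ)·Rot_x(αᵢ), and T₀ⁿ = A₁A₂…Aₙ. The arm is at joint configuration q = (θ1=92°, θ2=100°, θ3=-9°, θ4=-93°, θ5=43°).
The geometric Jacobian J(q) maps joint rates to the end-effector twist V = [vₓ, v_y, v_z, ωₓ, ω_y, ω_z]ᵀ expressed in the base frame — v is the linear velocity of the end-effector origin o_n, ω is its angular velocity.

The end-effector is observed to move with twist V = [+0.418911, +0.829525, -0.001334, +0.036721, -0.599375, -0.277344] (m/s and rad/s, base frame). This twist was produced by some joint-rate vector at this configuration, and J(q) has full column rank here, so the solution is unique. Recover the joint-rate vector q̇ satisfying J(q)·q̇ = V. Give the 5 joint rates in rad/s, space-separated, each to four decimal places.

o_n = [-0.3202, -0.4069, 0.0533]
J₁: ẑ×o_n = [0.4069, -0.3202, 0.0000], ω = ẑ
J2: z=[0.0000, 0.0000, 1.0000] o=[-0.0084, 0.2399, 0.3400] → [0.6467, -0.3118, 0.0000, 0.0000, 0.0000, 1.0000]
J3: z=[-0.2079, 0.9781, 0.0000] o=[-0.2333, 0.1920, 0.4100] → [-0.3489, -0.0742, 0.2095, -0.2079, 0.9781, 0.0000]
J4: z=[0.1530, 0.0325, -0.9877] o=[-0.7850, 0.4121, 0.3318] → [-0.8180, -0.4165, -0.1404, 0.1530, 0.0325, -0.9877]
J5: z=[0.9539, 0.2563, 0.1562] o=[-0.5571, -0.3255, 0.1504] → [-0.0122, 0.1297, -0.1383, 0.9539, 0.2563, 0.1562]
q̇ = J⁺·V = [-0.9520, -0.2620, -0.5970, -0.9390, 0.0590]

-0.9520 -0.2620 -0.5970 -0.9390 0.0590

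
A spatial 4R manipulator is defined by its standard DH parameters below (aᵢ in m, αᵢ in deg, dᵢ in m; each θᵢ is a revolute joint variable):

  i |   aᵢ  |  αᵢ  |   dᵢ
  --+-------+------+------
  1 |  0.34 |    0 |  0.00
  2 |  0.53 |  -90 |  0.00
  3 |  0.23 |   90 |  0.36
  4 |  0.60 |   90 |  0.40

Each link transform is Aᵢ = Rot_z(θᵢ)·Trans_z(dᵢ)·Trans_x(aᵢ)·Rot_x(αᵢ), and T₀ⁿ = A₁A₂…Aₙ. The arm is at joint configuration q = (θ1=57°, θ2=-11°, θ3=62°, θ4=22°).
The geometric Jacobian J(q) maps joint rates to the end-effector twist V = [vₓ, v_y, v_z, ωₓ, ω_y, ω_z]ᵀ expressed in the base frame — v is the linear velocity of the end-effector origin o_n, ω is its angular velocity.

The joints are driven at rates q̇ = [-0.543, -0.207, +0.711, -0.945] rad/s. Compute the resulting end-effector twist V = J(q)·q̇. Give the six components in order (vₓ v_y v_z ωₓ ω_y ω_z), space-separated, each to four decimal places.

o_n = [0.6345, 1.5922, -0.5065]
J₁: ẑ×o_n = [-1.5922, 0.6345, 0.0000], ω = ẑ
J2: z=[0.0000, 0.0000, 1.0000] o=[0.1852, 0.2851, 0.0000] → [-1.3071, 0.4493, 0.0000, 0.0000, 0.0000, 1.0000]
J3: z=[-0.7193, 0.6947, 0.0000] o=[0.5533, 0.6664, 0.0000] → [-0.3518, -0.3643, -0.7223, -0.7193, 0.6947, 0.0000]
J4: z=[0.6133, 0.6351, 0.4695] o=[0.3694, 0.9941, -0.2031] → [-0.4735, 0.3105, 0.1985, 0.6133, 0.6351, 0.4695]
V = J·q̇ = [1.3324, -0.9900, -0.7011, -1.0911, -0.1063, -1.1937]

1.3324 -0.9900 -0.7011 -1.0911 -0.1063 -1.1937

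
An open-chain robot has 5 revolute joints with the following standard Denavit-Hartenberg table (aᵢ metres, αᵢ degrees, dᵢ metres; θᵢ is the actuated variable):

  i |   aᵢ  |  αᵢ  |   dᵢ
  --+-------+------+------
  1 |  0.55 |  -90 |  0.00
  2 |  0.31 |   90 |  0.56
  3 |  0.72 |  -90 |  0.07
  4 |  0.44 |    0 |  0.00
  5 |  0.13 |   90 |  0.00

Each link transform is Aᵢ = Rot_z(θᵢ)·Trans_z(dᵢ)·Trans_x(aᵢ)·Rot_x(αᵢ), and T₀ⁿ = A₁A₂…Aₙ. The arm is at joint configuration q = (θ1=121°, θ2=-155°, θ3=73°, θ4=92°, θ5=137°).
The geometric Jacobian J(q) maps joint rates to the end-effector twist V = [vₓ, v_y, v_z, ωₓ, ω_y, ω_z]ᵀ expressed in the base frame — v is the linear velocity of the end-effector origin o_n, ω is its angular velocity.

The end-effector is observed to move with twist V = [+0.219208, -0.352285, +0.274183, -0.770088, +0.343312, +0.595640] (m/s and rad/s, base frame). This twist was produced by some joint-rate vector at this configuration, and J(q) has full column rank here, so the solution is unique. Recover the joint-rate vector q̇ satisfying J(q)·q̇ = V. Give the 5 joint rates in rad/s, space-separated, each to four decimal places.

o_n = [-1.1009, -0.4051, 0.4537]
J₁: ẑ×o_n = [0.4051, -1.1009, 0.0000], ω = ẑ
J2: z=[-0.8572, -0.5150, 0.0000] o=[-0.2833, 0.4714, 0.0000] → [-0.2337, 0.3889, 0.3303, -0.8572, -0.5150, 0.0000]
J3: z=[0.2177, -0.3623, -0.9063] o=[-0.6186, -0.0578, 0.1310] → [-0.4317, 0.3669, -0.2503, 0.2177, -0.3623, -0.9063]
J4: z=[-0.6970, 0.5923, -0.4042] o=[-1.0953, -0.6013, 0.1565] → [0.2553, 0.2094, -0.1334, -0.6970, 0.5923, -0.4042]
J5: z=[-0.6970, 0.5923, -0.4042] o=[-1.1805, -0.4310, 0.5532] → [-0.0485, -0.1015, -0.0652, -0.6970, 0.5923, -0.4042]
q̇ = J⁺·V = [0.1300, 0.3520, -0.7140, -0.1240, 0.5730]

0.1300 0.3520 -0.7140 -0.1240 0.5730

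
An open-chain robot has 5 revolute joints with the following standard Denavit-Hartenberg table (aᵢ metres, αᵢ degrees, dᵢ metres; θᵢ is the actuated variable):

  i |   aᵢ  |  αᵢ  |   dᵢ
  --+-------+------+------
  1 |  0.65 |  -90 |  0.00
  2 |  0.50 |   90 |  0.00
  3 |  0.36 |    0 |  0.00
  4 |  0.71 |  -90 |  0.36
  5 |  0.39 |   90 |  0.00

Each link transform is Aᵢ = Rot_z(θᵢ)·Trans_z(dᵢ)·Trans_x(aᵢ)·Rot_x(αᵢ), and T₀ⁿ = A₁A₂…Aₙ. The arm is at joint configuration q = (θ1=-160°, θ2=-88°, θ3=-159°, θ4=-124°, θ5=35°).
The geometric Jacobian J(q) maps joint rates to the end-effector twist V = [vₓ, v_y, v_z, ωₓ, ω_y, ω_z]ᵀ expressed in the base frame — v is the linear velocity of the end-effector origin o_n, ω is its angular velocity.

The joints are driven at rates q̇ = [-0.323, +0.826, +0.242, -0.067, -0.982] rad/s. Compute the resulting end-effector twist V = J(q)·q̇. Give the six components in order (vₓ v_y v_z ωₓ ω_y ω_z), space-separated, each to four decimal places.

-0.2771 -0.1039 0.0172 0.3399 -0.5202 0.6394

o_n = [-0.1968, -1.0018, 0.4000]
J₁: ẑ×o_n = [1.0018, -0.1968, 0.0000], ω = ẑ
J2: z=[0.3420, -0.9397, 0.0000] o=[-0.6108, -0.2223, 0.0000] → [-0.3759, -0.1368, 0.1224, 0.3420, -0.9397, 0.0000]
J3: z=[0.9391, 0.3418, 0.0349] o=[-0.6272, -0.2283, 0.4997] → [-0.0071, 0.1086, -0.8735, 0.9391, 0.3418, 0.0349]
J4: z=[0.9391, 0.3418, 0.0349] o=[-0.6603, -0.1030, 0.1638] → [0.1121, -0.2056, -1.0025, 0.9391, 0.3418, 0.0349]
J5: z=[0.1089, -0.1998, -0.9738] o=[-0.0908, -0.6320, 0.3360] → [-0.3729, 0.0962, -0.0614, 0.1089, -0.1998, -0.9738]
V = J·q̇ = [-0.2771, -0.1039, 0.0172, 0.3399, -0.5202, 0.6394]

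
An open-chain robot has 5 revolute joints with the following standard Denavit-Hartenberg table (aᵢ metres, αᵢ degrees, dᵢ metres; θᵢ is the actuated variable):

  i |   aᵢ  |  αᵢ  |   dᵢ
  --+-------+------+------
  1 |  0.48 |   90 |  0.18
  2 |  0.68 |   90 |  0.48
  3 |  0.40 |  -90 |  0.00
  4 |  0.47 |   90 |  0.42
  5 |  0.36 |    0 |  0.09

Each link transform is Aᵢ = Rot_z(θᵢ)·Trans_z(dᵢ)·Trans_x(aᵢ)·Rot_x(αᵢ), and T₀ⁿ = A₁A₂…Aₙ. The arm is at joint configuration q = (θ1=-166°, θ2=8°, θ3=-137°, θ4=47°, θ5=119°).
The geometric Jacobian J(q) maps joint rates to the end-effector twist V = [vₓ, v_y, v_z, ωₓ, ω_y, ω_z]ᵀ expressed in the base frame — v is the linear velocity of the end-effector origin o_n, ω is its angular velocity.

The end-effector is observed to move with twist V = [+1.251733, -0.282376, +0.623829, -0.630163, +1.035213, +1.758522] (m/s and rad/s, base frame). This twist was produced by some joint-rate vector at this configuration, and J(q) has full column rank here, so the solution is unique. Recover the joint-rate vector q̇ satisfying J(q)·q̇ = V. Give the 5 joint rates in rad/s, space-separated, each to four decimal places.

o_n = [-0.9868, -0.7743, 0.4297]
J₁: ẑ×o_n = [0.7743, -0.9868, 0.0000], ω = ẑ
J2: z=[-0.2419, 0.9703, 0.0000] o=[-0.4657, -0.1161, 0.1800] → [0.2423, 0.0604, 0.6648, -0.2419, 0.9703, 0.0000]
J3: z=[-0.1350, -0.0337, -0.9903] o=[-1.2352, 0.1867, 0.2746] → [-0.9569, -0.2251, 0.1381, -0.1350, -0.0337, -0.9903]
J4: z=[-0.4784, -0.8730, 0.0949] o=[-0.8882, -0.0079, 0.2339] → [-0.0981, 0.0843, 0.2805, -0.4784, -0.8730, 0.0949]
J5: z=[0.5425, -0.3788, -0.7498] o=[-0.7645, -0.5189, 0.5816] → [-0.1339, 0.2491, -0.2227, 0.5425, -0.3788, -0.7498]
q̇ = J⁺·V = [0.2760, 0.7460, -0.7720, 0.0840, -0.9470]

0.2760 0.7460 -0.7720 0.0840 -0.9470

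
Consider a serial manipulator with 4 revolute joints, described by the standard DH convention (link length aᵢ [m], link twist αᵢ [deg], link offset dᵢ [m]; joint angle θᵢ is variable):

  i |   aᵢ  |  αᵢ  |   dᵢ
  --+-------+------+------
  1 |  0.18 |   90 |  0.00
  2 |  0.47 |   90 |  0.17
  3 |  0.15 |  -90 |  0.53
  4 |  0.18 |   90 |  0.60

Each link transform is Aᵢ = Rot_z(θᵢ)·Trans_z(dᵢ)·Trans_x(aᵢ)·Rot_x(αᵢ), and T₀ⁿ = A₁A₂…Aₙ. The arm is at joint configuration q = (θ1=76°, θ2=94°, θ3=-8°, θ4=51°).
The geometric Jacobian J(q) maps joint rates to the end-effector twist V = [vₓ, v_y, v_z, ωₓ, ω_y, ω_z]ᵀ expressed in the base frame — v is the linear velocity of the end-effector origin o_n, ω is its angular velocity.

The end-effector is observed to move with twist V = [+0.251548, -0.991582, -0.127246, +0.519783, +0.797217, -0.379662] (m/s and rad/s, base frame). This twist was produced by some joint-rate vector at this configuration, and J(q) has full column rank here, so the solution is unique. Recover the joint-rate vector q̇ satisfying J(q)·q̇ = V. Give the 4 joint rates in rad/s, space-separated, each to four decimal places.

o_n = [0.8299, 0.3211, 0.8394]
J₁: ẑ×o_n = [-0.3211, 0.8299, 0.0000], ω = ẑ
J2: z=[0.9703, -0.2419, 0.0000] o=[0.0435, 0.1747, 0.0000] → [-0.2031, -0.8145, 0.3324, 0.9703, -0.2419, 0.0000]
J3: z=[0.2413, 0.9679, 0.0698] o=[0.2006, 0.1017, 0.4689] → [0.3434, -0.0455, -0.5562, 0.2413, 0.9679, 0.0698]
J4: z=[0.9585, -0.2490, 0.1388] o=[0.3057, 0.6097, 0.6540] → [-0.0061, -0.1050, -0.1461, 0.9585, -0.2490, 0.1388]
q̇ = J⁺·V = [-0.3640, 0.8690, 0.8960, -0.5630]

-0.3640 0.8690 0.8960 -0.5630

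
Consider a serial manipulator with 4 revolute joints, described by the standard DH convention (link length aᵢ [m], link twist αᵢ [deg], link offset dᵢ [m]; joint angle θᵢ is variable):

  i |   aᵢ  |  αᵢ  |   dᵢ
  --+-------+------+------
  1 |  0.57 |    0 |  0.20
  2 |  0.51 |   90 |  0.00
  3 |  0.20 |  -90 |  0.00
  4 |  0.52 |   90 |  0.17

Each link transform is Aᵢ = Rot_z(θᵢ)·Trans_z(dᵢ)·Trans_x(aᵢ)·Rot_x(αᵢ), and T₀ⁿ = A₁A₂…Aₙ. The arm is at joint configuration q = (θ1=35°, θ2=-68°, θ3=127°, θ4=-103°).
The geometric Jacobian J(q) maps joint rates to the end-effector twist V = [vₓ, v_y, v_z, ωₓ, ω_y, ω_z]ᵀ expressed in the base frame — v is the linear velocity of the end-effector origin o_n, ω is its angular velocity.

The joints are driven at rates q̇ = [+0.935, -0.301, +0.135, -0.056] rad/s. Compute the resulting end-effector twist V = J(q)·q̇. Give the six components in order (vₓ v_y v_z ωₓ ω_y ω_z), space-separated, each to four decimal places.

o_n = [0.4629, -0.2746, 0.1640]
J₁: ẑ×o_n = [0.2746, 0.4629, -0.0000], ω = ẑ
J2: z=[0.0000, 0.0000, 1.0000] o=[0.4669, 0.3269, 0.2000] → [0.6015, -0.0040, 0.0000, 0.0000, 0.0000, 1.0000]
J3: z=[-0.5446, -0.8387, 0.0000] o=[0.8946, 0.0492, 0.2000] → [0.0302, -0.0196, -0.1857, -0.5446, -0.8387, 0.0000]
J4: z=[-0.6698, 0.4350, -0.6018] o=[0.7937, 0.1147, 0.3597] → [-0.3194, 0.0680, 0.4046, -0.6698, 0.4350, -0.6018]
V = J·q̇ = [0.0977, 0.4276, -0.0477, -0.0360, -0.1376, 0.6677]

0.0977 0.4276 -0.0477 -0.0360 -0.1376 0.6677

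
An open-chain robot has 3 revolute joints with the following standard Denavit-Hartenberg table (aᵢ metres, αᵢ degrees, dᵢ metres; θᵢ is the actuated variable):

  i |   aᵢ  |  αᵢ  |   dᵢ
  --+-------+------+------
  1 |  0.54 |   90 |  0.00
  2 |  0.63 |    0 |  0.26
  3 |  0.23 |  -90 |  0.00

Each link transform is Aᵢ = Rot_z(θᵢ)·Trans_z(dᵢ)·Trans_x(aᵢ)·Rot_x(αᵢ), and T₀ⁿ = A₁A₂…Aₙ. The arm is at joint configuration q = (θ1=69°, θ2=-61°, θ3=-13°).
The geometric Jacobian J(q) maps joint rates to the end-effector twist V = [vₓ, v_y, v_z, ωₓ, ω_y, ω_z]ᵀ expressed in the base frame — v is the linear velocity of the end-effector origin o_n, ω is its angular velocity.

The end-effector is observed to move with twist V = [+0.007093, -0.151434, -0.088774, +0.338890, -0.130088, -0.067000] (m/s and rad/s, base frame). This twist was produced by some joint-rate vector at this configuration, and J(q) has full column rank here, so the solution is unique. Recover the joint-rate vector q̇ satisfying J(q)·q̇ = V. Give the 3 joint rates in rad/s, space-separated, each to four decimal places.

o_n = [0.5684, 0.7553, -0.7721]
J₁: ẑ×o_n = [-0.7553, 0.5684, 0.0000], ω = ẑ
J2: z=[0.9336, -0.3584, 0.0000] o=[0.1935, 0.5041, 0.0000] → [0.2767, 0.7208, 0.3688, 0.9336, -0.3584, 0.0000]
J3: z=[0.9336, -0.3584, 0.0000] o=[0.5457, 0.6961, -0.5510] → [0.0792, 0.2064, 0.0634, 0.9336, -0.3584, 0.0000]
q̇ = J⁺·V = [-0.0670, -0.3660, 0.7290]

-0.0670 -0.3660 0.7290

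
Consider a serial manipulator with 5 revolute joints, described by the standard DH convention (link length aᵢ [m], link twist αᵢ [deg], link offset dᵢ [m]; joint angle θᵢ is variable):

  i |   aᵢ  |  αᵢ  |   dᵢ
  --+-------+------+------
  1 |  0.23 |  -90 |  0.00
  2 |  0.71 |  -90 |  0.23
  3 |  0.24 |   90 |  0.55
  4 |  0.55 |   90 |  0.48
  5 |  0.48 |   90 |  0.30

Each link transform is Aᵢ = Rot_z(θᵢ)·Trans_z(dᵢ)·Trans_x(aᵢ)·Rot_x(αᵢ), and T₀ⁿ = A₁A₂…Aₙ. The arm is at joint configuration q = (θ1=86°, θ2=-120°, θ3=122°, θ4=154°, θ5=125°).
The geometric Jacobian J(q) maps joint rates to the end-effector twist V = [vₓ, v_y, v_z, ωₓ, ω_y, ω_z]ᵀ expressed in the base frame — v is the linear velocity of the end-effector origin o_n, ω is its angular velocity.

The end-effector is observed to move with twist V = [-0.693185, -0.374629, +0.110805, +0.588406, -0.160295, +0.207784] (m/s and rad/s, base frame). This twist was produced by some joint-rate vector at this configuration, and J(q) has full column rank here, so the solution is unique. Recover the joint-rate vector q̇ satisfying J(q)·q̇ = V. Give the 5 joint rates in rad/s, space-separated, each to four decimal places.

o_n = [0.3621, 0.3274, 1.6690]
J₁: ẑ×o_n = [-0.3274, 0.3621, 0.0000], ω = ẑ
J2: z=[-0.9976, 0.0698, 0.0000] o=[0.0160, 0.2294, 0.0000] → [0.1164, 1.6649, -0.1219, -0.9976, 0.0698, 0.0000]
J3: z=[0.0604, 0.8639, 0.5000] o=[-0.2382, -0.1087, 0.6149] → [0.6926, 0.2365, -0.4923, 0.0604, 0.8639, 0.5000]
J4: z=[0.4990, -0.4600, 0.7344] o=[0.0025, 0.4157, 0.7797] → [-0.3442, -0.1797, 0.1213, 0.4990, -0.4600, 0.7344]
J5: z=[0.4333, 0.8664, 0.2482] o=[-0.1707, 0.3018, 1.4797] → [0.1577, 0.0502, -0.4506, 0.4333, 0.8664, 0.2482]
q̇ = J⁺·V = [0.2930, -0.1600, -0.9230, 0.2200, 0.8650]

0.2930 -0.1600 -0.9230 0.2200 0.8650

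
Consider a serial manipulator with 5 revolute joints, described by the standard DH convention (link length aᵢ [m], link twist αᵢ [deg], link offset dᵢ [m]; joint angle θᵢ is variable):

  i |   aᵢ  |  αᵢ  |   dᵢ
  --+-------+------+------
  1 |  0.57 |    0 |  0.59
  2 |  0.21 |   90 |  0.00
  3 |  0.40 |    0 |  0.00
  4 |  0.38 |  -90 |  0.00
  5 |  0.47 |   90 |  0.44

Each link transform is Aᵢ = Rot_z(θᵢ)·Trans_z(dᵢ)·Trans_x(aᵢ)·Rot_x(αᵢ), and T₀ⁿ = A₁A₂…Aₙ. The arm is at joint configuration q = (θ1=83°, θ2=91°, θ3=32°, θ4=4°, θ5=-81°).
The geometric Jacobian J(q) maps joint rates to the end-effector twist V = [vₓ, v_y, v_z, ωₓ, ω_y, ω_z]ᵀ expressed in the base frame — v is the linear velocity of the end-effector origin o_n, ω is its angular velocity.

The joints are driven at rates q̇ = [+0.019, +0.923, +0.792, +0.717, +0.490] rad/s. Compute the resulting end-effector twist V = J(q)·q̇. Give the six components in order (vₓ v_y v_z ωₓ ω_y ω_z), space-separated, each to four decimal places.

0.4041 -0.7013 0.5658 0.4442 1.4706 1.3384

o_n = [-0.5359, 1.0961, 1.4245]
J₁: ẑ×o_n = [-1.0961, -0.5359, 0.0000], ω = ẑ
J2: z=[0.0000, 0.0000, 1.0000] o=[0.0695, 0.5658, 0.5900] → [-0.5304, -0.6054, 0.0000, 0.0000, 0.0000, 1.0000]
J3: z=[0.1045, 0.9945, 0.0000] o=[-0.1394, 0.5877, 0.5900] → [0.8299, -0.0872, 0.4475, 0.1045, 0.9945, 0.0000]
J4: z=[0.1045, 0.9945, 0.0000] o=[-0.4767, 0.6232, 0.8020] → [0.6191, -0.0651, 0.1083, 0.1045, 0.9945, 0.0000]
J5: z=[0.5846, -0.0614, 0.8090] o=[-0.7825, 0.6553, 1.0253] → [-0.3812, -0.0339, 0.2729, 0.5846, -0.0614, 0.8090]
V = J·q̇ = [0.4041, -0.7013, 0.5658, 0.4442, 1.4706, 1.3384]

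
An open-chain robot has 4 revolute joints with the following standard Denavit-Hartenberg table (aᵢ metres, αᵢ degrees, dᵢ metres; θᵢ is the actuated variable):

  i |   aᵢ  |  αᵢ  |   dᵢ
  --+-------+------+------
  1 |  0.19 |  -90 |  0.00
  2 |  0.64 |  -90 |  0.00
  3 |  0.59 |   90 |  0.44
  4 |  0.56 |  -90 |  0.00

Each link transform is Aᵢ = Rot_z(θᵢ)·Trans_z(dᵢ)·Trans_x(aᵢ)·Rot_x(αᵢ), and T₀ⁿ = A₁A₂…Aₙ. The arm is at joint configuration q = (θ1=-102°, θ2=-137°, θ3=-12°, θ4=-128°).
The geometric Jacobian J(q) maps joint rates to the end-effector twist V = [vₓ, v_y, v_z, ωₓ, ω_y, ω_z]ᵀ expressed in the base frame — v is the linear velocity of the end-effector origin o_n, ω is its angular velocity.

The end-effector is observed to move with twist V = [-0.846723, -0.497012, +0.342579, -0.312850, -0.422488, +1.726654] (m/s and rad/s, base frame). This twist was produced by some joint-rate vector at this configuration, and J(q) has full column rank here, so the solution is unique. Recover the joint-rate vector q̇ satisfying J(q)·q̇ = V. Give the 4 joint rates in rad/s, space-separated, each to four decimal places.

0.9790 0.5350 0.8730 -0.7700

o_n = [0.1443, 0.4338, 0.5991]
J₁: ẑ×o_n = [-0.4338, 0.1443, 0.0000], ω = ẑ
J2: z=[0.9781, -0.2079, 0.0000] o=[-0.0395, -0.1858, 0.0000] → [-0.1246, -0.5860, 0.6444, 0.9781, -0.2079, 0.0000]
J3: z=[-0.1418, -0.6671, 0.7314] o=[0.0578, 0.2720, 0.4365] → [-0.2269, 0.0863, 0.0348, -0.1418, -0.6671, 0.7314]
J4: z=[0.9252, -0.3521, -0.1418] o=[0.2032, 0.3658, 1.1519] → [0.2043, 0.5197, 0.0422, 0.9252, -0.3521, -0.1418]
q̇ = J⁺·V = [0.9790, 0.5350, 0.8730, -0.7700]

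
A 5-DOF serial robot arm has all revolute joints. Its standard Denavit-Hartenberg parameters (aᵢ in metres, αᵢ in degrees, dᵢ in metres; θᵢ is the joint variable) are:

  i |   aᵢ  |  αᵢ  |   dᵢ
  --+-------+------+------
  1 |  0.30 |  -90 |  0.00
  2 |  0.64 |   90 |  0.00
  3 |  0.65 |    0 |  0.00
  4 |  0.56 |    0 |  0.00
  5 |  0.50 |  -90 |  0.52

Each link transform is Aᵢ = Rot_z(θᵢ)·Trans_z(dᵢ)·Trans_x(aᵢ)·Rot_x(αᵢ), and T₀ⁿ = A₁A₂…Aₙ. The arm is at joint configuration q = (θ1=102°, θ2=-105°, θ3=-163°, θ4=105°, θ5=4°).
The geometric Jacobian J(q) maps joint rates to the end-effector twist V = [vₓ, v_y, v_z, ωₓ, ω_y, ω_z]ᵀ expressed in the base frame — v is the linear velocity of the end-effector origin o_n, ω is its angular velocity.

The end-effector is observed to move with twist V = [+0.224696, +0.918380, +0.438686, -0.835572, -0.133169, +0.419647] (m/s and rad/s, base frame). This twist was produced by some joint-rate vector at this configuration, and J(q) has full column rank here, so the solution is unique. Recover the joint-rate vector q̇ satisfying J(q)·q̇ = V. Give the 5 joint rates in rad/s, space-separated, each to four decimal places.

0.4080 0.8450 0.2500 -0.5710 0.2760

o_n = [1.1209, -0.1297, 0.4537]
J₁: ẑ×o_n = [0.1297, 1.1209, -0.0000], ω = ẑ
J2: z=[-0.9781, -0.2079, 0.0000] o=[-0.0624, 0.2934, 0.0000] → [-0.0943, 0.4438, 0.6599, -0.9781, -0.2079, 0.0000]
J3: z=[0.2008, -0.9448, -0.2588] o=[-0.0279, 0.1314, 0.6182] → [0.0878, -0.2643, 1.0330, 0.2008, -0.9448, -0.2588]
J4: z=[0.2008, -0.9448, -0.2588] o=[0.1245, 0.3283, 0.0178] → [-0.5304, -0.3454, 0.8495, 0.2008, -0.9448, -0.2588]
J5: z=[0.2008, -0.9448, -0.2588] o=[0.6050, 0.3519, 0.3044] → [-0.2657, -0.1635, 0.3907, 0.2008, -0.9448, -0.2588]
q̇ = J⁺·V = [0.4080, 0.8450, 0.2500, -0.5710, 0.2760]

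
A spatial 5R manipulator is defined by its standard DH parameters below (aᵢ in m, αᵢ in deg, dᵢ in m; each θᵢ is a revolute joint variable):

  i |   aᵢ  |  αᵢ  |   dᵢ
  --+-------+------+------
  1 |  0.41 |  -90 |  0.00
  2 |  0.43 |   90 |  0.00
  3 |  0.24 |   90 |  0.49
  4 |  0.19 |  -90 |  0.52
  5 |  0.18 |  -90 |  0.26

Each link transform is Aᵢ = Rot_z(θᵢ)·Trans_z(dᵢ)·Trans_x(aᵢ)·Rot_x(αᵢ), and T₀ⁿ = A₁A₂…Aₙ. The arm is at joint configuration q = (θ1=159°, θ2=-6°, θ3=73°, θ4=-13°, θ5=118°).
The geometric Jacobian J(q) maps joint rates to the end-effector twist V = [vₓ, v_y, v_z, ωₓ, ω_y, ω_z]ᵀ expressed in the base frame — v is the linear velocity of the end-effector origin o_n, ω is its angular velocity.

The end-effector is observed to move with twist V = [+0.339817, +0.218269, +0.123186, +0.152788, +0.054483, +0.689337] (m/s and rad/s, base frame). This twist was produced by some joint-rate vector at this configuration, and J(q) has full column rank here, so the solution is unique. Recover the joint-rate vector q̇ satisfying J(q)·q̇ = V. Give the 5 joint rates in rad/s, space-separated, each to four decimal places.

o_n = [-1.2410, 0.1784, 0.8090]
J₁: ẑ×o_n = [-0.1784, -1.2410, 0.0000], ω = ẑ
J2: z=[-0.3584, -0.9336, 0.0000] o=[-0.3828, 0.1469, 0.0000] → [-0.7552, 0.2899, -0.8125, -0.3584, -0.9336, 0.0000]
J3: z=[0.0976, -0.0375, 0.9945] o=[-0.7820, 0.3002, 0.0449] → [0.0925, -0.5310, -0.0291, 0.0976, -0.0375, 0.9945]
J4: z=[-0.7831, 0.6138, 0.1000] o=[-0.8816, 0.0926, 0.5396] → [0.1568, 0.1750, 0.1534, -0.7831, 0.6138, 0.1000]
J5: z=[-0.0431, -0.2139, 0.9759] o=[-1.4067, 0.2673, 0.5547] → [0.0324, 0.1726, 0.0393, -0.0431, -0.2139, 0.9759]
q̇ = J⁺·V = [-0.6020, -0.1740, 0.9980, -0.0080, 0.3070]

-0.6020 -0.1740 0.9980 -0.0080 0.3070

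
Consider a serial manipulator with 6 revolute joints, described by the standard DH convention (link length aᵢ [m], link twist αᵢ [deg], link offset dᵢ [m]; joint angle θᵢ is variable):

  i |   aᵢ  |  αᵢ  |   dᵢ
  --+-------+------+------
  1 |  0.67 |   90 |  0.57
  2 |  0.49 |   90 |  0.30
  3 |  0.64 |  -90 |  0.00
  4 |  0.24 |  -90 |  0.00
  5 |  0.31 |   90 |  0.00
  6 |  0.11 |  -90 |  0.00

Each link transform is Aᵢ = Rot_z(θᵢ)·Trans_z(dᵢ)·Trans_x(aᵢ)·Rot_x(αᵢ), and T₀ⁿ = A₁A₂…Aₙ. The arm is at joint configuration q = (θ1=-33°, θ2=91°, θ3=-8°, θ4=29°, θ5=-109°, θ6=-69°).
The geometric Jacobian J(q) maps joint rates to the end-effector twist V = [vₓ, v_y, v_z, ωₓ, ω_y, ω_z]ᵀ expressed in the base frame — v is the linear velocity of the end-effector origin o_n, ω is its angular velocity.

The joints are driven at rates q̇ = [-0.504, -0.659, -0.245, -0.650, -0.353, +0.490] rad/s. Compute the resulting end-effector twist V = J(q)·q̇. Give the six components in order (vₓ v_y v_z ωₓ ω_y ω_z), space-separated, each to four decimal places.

0.5564 -0.5550 -0.0899 1.0246 1.0374 -0.8434

o_n = [0.2855, -0.8005, 1.8987]
J₁: ẑ×o_n = [0.8005, 0.2855, -0.0000], ω = ẑ
J2: z=[-0.5446, -0.8387, 0.0000] o=[0.5619, -0.3649, 0.5700] → [-1.1143, 0.7237, 0.0054, -0.5446, -0.8387, 0.0000]
J3: z=[0.8385, -0.5446, 0.0175] o=[0.3913, -0.6119, 1.0599] → [-0.4535, -0.7052, -0.2158, 0.8385, -0.5446, 0.0175]
J4: z=[-0.5414, -0.8292, 0.1392] o=[0.4306, -0.5311, 1.6936] → [-0.1326, 0.0908, 0.0255, -0.5414, -0.8292, 0.1392]
J5: z=[-0.7631, 0.4151, -0.4953] o=[0.3459, -0.4413, 1.8994] → [-0.1782, 0.0293, 0.2991, -0.7631, 0.4151, -0.4953]
J6: z=[0.5099, -0.0840, -0.8561] o=[0.2228, -0.7221, 1.8536] → [-0.0709, -0.0767, -0.0347, 0.5099, -0.0840, -0.8561]
V = J·q̇ = [0.5564, -0.5550, -0.0899, 1.0246, 1.0374, -0.8434]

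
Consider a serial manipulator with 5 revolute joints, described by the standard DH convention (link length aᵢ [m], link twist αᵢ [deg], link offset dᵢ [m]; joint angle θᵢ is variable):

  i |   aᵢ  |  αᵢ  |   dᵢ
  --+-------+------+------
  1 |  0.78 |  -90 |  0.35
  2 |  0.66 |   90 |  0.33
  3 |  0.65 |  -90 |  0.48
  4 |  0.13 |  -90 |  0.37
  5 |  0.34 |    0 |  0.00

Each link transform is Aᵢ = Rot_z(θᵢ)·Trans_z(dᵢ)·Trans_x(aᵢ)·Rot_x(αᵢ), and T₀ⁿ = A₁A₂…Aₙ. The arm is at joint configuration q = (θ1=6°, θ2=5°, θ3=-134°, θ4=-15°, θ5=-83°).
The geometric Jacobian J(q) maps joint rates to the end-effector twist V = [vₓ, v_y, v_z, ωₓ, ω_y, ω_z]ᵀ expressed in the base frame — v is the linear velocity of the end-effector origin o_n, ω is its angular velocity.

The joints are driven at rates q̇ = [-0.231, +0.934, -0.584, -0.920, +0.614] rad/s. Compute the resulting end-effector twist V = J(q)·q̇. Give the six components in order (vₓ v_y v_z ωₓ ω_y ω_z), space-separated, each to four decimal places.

-0.4281 -0.4398 -0.3318 -1.0195 1.3596 -1.3363

o_n = [1.4961, -0.5950, 0.8199]
J₁: ẑ×o_n = [0.5950, 1.4961, -0.0000], ω = ẑ
J2: z=[-0.1045, 0.9945, 0.0000] o=[0.7757, 0.0815, 0.3500] → [0.4673, 0.0491, -0.6458, -0.1045, 0.9945, 0.0000]
J3: z=[0.0867, 0.0091, 0.9962] o=[1.3951, 0.4785, 0.2925] → [1.0742, 0.0549, -0.0940, 0.0867, 0.0091, 0.9962]
J4: z=[0.7853, -0.6159, -0.0627] o=[1.0383, -0.0292, 0.8100] → [-0.0416, -0.0365, -0.1623, 0.7853, -0.6159, -0.0627]
J5: z=[-0.2424, -0.2127, -0.9466] o=[1.2547, -0.3557, 0.8279] → [-0.2248, -0.2305, 0.1093, -0.2424, -0.2127, -0.9466]
V = J·q̇ = [-0.4281, -0.4398, -0.3318, -1.0195, 1.3596, -1.3363]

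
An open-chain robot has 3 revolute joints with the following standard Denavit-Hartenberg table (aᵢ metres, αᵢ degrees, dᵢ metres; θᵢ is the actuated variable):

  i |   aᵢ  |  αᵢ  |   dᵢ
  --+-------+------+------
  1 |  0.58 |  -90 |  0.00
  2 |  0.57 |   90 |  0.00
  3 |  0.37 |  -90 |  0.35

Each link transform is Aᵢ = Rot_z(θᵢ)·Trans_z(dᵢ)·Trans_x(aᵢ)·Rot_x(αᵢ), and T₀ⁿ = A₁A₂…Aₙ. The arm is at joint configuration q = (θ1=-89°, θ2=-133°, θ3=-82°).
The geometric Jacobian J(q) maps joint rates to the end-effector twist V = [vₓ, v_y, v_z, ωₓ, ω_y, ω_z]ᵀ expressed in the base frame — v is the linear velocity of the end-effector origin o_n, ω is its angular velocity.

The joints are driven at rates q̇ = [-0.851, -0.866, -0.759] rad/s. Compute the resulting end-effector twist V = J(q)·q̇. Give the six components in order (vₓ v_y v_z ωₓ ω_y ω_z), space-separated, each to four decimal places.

0.0405 0.3098 -0.7921 -0.8562 -0.5701 -0.3334

o_n = [-0.3681, 0.0934, 0.2158]
J₁: ẑ×o_n = [-0.0934, -0.3681, 0.0000], ω = ẑ
J2: z=[0.9998, 0.0175, 0.0000] o=[0.0101, -0.5799, 0.0000] → [0.0038, -0.2158, 0.6798, 0.9998, 0.0175, 0.0000]
J3: z=[-0.0128, 0.7312, -0.6820] o=[0.0033, -0.1912, 0.4169] → [0.0471, 0.2507, 0.2680, -0.0128, 0.7312, -0.6820]
V = J·q̇ = [0.0405, 0.3098, -0.7921, -0.8562, -0.5701, -0.3334]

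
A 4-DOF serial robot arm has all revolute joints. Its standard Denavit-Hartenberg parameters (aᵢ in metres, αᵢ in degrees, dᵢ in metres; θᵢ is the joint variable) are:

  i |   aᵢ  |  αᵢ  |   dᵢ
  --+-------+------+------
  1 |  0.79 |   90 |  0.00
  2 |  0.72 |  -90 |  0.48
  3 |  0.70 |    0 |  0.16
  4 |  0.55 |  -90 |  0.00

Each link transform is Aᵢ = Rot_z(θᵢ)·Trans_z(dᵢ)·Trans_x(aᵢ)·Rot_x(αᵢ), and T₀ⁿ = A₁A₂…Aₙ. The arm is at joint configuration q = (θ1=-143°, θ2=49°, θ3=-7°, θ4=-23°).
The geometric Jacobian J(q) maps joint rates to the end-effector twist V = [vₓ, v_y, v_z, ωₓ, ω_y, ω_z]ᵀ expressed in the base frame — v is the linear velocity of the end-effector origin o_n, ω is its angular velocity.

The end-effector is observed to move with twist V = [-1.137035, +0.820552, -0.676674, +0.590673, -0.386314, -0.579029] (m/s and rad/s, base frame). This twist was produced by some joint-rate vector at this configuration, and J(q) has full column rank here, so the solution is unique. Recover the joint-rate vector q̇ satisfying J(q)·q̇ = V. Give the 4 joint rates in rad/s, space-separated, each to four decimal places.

-0.7870 -0.6640 0.0180 0.2990

o_n = [-2.0310, -0.4783, 1.5322]
J₁: ẑ×o_n = [0.4783, -2.0310, 0.0000], ω = ẑ
J2: z=[-0.6018, 0.7986, 0.0000] o=[-0.6309, -0.4754, 0.0000] → [1.2237, 0.9221, 1.1199, -0.6018, 0.7986, 0.0000]
J3: z=[0.6027, 0.4542, 0.6561] o=[-1.2970, -0.3764, 0.5434] → [0.5160, -1.0775, 0.2719, 0.6027, 0.4542, 0.6561]
J4: z=[0.6027, 0.4542, 0.6561] o=[-1.6160, -0.5099, 1.1727] → [0.1426, -0.4890, 0.2075, 0.6027, 0.4542, 0.6561]
q̇ = J⁺·V = [-0.7870, -0.6640, 0.0180, 0.2990]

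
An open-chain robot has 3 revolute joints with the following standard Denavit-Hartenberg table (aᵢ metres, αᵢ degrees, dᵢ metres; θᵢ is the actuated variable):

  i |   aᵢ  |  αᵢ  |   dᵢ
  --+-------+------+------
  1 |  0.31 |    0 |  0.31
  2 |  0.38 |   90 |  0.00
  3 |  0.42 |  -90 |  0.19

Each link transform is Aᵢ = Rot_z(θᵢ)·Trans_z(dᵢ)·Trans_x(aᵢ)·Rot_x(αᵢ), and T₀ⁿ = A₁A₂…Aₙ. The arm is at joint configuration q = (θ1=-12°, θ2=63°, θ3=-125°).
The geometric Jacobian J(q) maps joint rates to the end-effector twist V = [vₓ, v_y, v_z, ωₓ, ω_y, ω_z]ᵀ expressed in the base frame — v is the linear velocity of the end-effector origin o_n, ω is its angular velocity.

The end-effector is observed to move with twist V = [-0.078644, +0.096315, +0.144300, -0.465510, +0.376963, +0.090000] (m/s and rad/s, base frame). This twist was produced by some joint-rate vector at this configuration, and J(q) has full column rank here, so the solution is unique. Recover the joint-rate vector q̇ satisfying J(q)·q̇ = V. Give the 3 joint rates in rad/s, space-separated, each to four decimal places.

0.7760 -0.6860 -0.5990

o_n = [0.5384, -0.0759, -0.0340]
J₁: ẑ×o_n = [0.0759, 0.5384, -0.0000], ω = ẑ
J2: z=[0.0000, 0.0000, 1.0000] o=[0.3032, -0.0645, 0.3100] → [0.0115, 0.2352, -0.0000, 0.0000, 0.0000, 1.0000]
J3: z=[0.7771, -0.6293, 0.0000] o=[0.5424, 0.2309, 0.3100] → [0.2165, 0.2674, -0.2409, 0.7771, -0.6293, 0.0000]
q̇ = J⁺·V = [0.7760, -0.6860, -0.5990]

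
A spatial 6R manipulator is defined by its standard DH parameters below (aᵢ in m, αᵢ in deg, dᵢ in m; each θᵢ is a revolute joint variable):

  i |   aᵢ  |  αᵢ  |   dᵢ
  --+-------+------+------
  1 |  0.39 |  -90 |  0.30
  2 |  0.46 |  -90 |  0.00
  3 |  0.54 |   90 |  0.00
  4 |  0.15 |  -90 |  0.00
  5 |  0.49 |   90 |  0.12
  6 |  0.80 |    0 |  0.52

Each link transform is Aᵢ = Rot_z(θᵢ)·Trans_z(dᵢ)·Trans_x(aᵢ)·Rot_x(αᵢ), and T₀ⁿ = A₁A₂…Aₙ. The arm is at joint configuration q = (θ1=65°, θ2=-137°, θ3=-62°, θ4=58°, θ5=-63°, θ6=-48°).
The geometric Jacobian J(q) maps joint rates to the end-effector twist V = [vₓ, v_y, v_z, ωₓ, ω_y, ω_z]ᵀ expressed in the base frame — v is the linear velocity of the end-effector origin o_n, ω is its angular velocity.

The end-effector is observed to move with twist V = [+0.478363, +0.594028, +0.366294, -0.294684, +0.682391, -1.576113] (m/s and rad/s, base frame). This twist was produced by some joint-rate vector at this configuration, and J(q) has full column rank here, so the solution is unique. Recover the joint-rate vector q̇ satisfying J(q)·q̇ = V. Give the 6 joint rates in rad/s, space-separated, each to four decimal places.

-0.7390 -0.2450 0.9130 0.7580 -0.8580 0.9710

o_n = [-1.1552, 0.9372, 0.1595]
J₁: ẑ×o_n = [-0.9372, -1.1552, 0.0000], ω = ẑ
J2: z=[-0.9063, 0.4226, 0.0000] o=[0.1648, 0.3535, 0.3000] → [-0.0594, -0.1274, 0.0288, -0.9063, 0.4226, 0.0000]
J3: z=[0.2882, 0.6181, 0.7314] o=[0.0226, 0.0486, 0.6137] → [-0.9307, -0.7305, 0.9841, 0.2882, 0.6181, 0.7314]
J4: z=[-0.1526, 0.7837, -0.6022] o=[-0.4878, 0.0820, 0.7866] → [0.0235, 0.3062, 0.3925, -0.1526, 0.7837, -0.6022]
J5: z=[0.9544, 0.2750, 0.1160] o=[-0.5263, 0.1656, 0.9051] → [-0.2946, 0.6387, 0.9094, 0.9544, 0.2750, 0.1160]
J6: z=[0.1593, -0.1405, -0.9772] o=[-0.5355, 0.6646, 0.8318] → [0.3608, 0.7127, -0.0437, 0.1593, -0.1405, -0.9772]
q̇ = J⁺·V = [-0.7390, -0.2450, 0.9130, 0.7580, -0.8580, 0.9710]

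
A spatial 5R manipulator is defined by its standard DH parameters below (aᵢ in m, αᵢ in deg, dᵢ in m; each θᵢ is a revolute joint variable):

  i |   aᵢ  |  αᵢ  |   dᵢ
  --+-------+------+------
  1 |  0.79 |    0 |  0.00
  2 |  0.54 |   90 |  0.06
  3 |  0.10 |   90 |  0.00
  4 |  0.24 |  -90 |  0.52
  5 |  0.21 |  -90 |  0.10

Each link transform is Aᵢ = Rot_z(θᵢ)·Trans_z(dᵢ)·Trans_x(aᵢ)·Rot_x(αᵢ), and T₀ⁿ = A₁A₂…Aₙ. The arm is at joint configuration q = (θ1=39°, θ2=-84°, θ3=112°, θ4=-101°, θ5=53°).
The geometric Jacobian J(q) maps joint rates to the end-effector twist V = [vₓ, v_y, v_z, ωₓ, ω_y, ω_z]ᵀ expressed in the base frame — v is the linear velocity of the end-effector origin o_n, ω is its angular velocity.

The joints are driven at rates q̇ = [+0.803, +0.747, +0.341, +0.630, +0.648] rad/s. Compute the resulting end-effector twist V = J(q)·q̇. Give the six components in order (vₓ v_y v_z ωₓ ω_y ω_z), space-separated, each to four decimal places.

-0.1880 1.9001 0.3048 0.0909 -0.3982 2.3758

o_n = [1.4606, 0.1861, 0.3109]
J₁: ẑ×o_n = [-0.1861, 1.4606, 0.0000], ω = ẑ
J2: z=[0.0000, 0.0000, 1.0000] o=[0.6139, 0.4972, 0.0000] → [0.3110, 0.8466, -0.0000, 0.0000, 0.0000, 1.0000]
J3: z=[-0.7071, -0.7071, 0.0000] o=[0.9958, 0.1153, 0.0600] → [-0.1774, 0.1774, 0.2786, -0.7071, -0.7071, 0.0000]
J4: z=[0.6556, -0.6556, 0.3746] o=[0.9693, 0.1418, 0.1527] → [-0.1203, 0.0803, 0.3512, 0.6556, -0.6556, 0.3746]
J5: z=[-0.1251, 0.3949, 0.9101] o=[1.4889, -0.0446, 0.3051] → [-0.2077, -0.0251, -0.0177, -0.1251, 0.3949, 0.9101]
V = J·q̇ = [-0.1880, 1.9001, 0.3048, 0.0909, -0.3982, 2.3758]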